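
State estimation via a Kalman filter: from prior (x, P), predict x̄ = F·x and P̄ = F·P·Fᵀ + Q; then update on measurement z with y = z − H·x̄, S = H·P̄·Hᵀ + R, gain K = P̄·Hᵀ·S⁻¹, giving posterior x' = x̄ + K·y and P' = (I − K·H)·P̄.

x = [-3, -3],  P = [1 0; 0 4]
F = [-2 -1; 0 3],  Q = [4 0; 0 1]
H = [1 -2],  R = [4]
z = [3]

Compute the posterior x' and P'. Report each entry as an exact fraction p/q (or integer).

x' = [261/53, 39/53]
P' = [312/53 138/53; 138/53 112/53]

x̄ = F·x = [9, -9]
P̄ = F·P·Fᵀ + Q = [12 -12; -12 37]
y = z − H·x̄ = [-24]
S = H·P̄·Hᵀ + R = [212]
K = P̄·Hᵀ·S⁻¹ = [9/53; -43/106]
x' = x̄ + K·y = [261/53, 39/53]
P' = (I − K·H)·P̄ = [312/53 138/53; 138/53 112/53]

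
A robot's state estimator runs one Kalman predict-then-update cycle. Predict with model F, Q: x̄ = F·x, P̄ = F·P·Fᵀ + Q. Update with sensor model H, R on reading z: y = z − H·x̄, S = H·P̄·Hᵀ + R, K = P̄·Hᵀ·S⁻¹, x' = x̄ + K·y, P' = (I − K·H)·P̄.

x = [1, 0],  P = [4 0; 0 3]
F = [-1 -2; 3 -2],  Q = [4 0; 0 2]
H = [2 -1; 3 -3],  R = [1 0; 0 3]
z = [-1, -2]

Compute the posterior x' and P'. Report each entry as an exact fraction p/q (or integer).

x̄ = F·x = [-1, 3]
P̄ = F·P·Fᵀ + Q = [20 0; 0 50]
y = z − H·x̄ = [4, 10]
S = H·P̄·Hᵀ + R = [131 270; 270 633]
K = P̄·Hᵀ·S⁻¹ = [3040/3341 -980/3341; 2950/3341 -2050/3341]
x' = x̄ + K·y = [-981/3341, 1323/3341]
P' = (I − K·H)·P̄ = [4020/3341 5000/3341; 5000/3341 7050/3341]

x' = [-981/3341, 1323/3341]
P' = [4020/3341 5000/3341; 5000/3341 7050/3341]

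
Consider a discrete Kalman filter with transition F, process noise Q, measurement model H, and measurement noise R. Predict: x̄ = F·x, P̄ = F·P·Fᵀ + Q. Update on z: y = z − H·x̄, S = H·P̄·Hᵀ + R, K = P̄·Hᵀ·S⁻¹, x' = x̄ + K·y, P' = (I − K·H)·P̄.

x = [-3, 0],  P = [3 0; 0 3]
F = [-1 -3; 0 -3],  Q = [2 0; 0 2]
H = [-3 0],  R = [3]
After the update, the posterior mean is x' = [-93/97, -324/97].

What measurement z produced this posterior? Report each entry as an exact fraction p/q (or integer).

x̄ = F·x = [3, 0]
P̄ = F·P·Fᵀ + Q = [32 27; 27 29]
S = H·P̄·Hᵀ + R = [291]
K = P̄·Hᵀ·S⁻¹ = [-32/97; -27/97]
x' − x̄ = [-384/97, -324/97] = K·y
y = (KᵀK)⁻¹·Kᵀ·(x' − x̄) = [12]
z = y + H·x̄ = [12] + [-9] = [3]

z = [3]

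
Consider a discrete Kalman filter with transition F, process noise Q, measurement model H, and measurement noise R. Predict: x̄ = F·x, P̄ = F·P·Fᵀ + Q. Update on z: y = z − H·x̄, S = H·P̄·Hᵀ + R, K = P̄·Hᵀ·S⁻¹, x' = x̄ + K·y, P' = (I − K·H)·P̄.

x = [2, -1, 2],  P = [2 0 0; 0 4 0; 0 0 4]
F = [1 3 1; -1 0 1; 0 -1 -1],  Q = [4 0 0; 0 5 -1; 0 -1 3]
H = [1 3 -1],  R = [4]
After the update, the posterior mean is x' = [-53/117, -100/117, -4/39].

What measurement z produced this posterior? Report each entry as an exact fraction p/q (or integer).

x̄ = F·x = [1, 0, -1]
P̄ = F·P·Fᵀ + Q = [46 2 -16; 2 11 -5; -16 -5 11]
S = H·P̄·Hᵀ + R = [234]
K = P̄·Hᵀ·S⁻¹ = [34/117; 20/117; -7/39]
x' − x̄ = [-170/117, -100/117, 35/39] = K·y
y = (KᵀK)⁻¹·Kᵀ·(x' − x̄) = [-5]
z = y + H·x̄ = [-5] + [2] = [-3]

z = [-3]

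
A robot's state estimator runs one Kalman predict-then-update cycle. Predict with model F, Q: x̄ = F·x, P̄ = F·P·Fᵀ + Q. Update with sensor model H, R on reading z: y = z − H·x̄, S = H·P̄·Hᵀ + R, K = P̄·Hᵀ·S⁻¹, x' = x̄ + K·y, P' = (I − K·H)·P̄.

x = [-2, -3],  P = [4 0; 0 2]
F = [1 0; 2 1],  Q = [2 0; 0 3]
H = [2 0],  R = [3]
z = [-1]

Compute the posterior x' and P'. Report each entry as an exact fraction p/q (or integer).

x̄ = F·x = [-2, -7]
P̄ = F·P·Fᵀ + Q = [6 8; 8 21]
y = z − H·x̄ = [3]
S = H·P̄·Hᵀ + R = [27]
K = P̄·Hᵀ·S⁻¹ = [4/9; 16/27]
x' = x̄ + K·y = [-2/3, -47/9]
P' = (I − K·H)·P̄ = [2/3 8/9; 8/9 311/27]

x' = [-2/3, -47/9]
P' = [2/3 8/9; 8/9 311/27]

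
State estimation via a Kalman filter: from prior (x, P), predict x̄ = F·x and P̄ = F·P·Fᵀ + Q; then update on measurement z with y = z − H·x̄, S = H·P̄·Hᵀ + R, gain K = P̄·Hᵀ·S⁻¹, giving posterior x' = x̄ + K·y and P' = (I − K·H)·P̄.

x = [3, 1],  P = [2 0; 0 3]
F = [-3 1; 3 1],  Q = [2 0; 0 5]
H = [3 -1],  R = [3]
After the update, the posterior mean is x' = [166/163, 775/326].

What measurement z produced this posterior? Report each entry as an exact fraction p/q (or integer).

z = [1]

x̄ = F·x = [-8, 10]
P̄ = F·P·Fᵀ + Q = [23 -15; -15 26]
S = H·P̄·Hᵀ + R = [326]
K = P̄·Hᵀ·S⁻¹ = [42/163; -71/326]
x' − x̄ = [1470/163, -2485/326] = K·y
y = (KᵀK)⁻¹·Kᵀ·(x' − x̄) = [35]
z = y + H·x̄ = [35] + [-34] = [1]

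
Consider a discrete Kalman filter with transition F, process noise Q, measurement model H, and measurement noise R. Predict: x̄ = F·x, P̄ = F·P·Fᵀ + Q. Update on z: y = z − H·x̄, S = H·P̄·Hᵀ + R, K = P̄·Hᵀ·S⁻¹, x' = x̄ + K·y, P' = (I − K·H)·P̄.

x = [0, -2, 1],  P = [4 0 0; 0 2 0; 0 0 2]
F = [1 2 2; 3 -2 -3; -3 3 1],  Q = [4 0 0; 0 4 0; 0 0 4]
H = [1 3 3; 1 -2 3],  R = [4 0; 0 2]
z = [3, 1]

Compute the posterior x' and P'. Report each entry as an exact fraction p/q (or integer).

x̄ = F·x = [-2, 1, -5]
P̄ = F·P·Fᵀ + Q = [24 -8 4; -8 66 -54; 4 -54 60]
y = z − H·x̄ = [17, 20]
S = H·P̄·Hᵀ + R = [166 22; 22 1534]
K = P̄·Hᵀ·S⁻¹ = [1079/15885 523/15885; 4133/21180 -4229/21180; 759/7060 1333/7060]
x' = x̄ + K·y = [-989/5295, 2287/7060, 4263/7060]
P' = (I − K·H)·P̄ = [341096/15885 218/5295 -12546/1765; 218/5295 833/3530 37/3530; -12546/1765 37/3530 8833/3530]

x' = [-989/5295, 2287/7060, 4263/7060]
P' = [341096/15885 218/5295 -12546/1765; 218/5295 833/3530 37/3530; -12546/1765 37/3530 8833/3530]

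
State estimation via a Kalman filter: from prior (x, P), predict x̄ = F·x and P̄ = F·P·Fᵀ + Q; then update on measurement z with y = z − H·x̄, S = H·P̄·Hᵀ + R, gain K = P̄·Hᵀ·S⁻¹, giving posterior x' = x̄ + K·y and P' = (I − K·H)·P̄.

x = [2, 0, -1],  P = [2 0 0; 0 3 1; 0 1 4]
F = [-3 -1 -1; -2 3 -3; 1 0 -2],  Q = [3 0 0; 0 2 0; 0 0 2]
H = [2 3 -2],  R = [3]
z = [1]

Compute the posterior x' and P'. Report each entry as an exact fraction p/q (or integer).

x̄ = F·x = [-5, -1, 4]
P̄ = F·P·Fᵀ + Q = [30 15 4; 15 55 14; 4 14 20]
y = z − H·x̄ = [22]
S = H·P̄·Hᵀ + R = [678]
K = P̄·Hᵀ·S⁻¹ = [97/678; 167/678; 5/339]
x' = x̄ + K·y = [-628/339, 1498/339, 1466/339]
P' = (I − K·H)·P̄ = [10931/678 -6029/678 871/339; -6029/678 9401/678 3911/339; 871/339 3911/339 6730/339]

x' = [-628/339, 1498/339, 1466/339]
P' = [10931/678 -6029/678 871/339; -6029/678 9401/678 3911/339; 871/339 3911/339 6730/339]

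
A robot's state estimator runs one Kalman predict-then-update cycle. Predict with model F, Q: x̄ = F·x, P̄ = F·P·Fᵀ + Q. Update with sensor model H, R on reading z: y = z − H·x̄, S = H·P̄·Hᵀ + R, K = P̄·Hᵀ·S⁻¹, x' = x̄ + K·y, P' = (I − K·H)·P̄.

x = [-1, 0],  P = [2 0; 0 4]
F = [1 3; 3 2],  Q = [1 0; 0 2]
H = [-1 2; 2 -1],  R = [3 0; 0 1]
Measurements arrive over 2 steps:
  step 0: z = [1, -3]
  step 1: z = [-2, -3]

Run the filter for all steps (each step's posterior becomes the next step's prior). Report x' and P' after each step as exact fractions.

step 0: x' = [-1382/803, -399/803], P' = [1215/1606 687/803; 687/803 1110/803]
step 1: x' = [-234444/85303, -234061/85303], P' = [954758/1279545 1080949/1279545; 1080949/1279545 1718702/1279545]

step 0: x̄ = F·x = [-1, -3]
step 0: P̄ = F·P·Fᵀ + Q = [39 30; 30 36]
step 0: y = z − H·x̄ = [6, -4]
step 0: S = H·P̄·Hᵀ + R = [66 0; 0 73]
step 0: K = P̄·Hᵀ·S⁻¹ = [7/22 48/73; 7/11 24/73]
step 0: x' = x̄ + K·y = [-1382/803, -399/803]
step 0: P' = (I − K·H)·P̄ = [1215/1606 687/803; 687/803 1110/803]
step 1: x̄ = F·x = [-2579/803, -4944/803]
step 1: P̄ = F·P·Fᵀ + Q = [31045/1606 32079/1606; 32079/1606 39515/1606]
step 1: y = z − H·x̄ = [5703/803, -2195/803]
step 1: S = H·P̄·Hᵀ + R = [65607/1606 19275/1606; 19275/1606 36985/1606]
step 1: K = P̄·Hᵀ·S⁻¹ = [80476/255909 276189/426515; 157097/255909 147732/426515]
step 1: x' = x̄ + K·y = [-234444/85303, -234061/85303]
step 1: P' = (I − K·H)·P̄ = [954758/1279545 1080949/1279545; 1080949/1279545 1718702/1279545]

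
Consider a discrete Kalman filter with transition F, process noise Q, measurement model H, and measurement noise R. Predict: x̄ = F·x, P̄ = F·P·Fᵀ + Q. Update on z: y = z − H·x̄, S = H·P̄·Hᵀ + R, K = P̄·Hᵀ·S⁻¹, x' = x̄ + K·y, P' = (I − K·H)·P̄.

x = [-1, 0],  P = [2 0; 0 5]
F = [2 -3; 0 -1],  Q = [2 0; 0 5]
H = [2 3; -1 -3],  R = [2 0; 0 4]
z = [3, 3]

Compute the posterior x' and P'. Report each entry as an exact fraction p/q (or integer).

x̄ = F·x = [-2, 0]
P̄ = F·P·Fᵀ + Q = [55 15; 15 10]
y = z − H·x̄ = [7, 1]
S = H·P̄·Hᵀ + R = [492 -335; -335 239]
K = P̄·Hᵀ·S⁻¹ = [3545/5363 2725/5363; -735/5363 -2040/5363]
x' = x̄ + K·y = [16814/5363, -7185/5363]
P' = (I − K·H)·P̄ = [17990/5363 -9630/5363; -9630/5363 5930/5363]

x' = [16814/5363, -7185/5363]
P' = [17990/5363 -9630/5363; -9630/5363 5930/5363]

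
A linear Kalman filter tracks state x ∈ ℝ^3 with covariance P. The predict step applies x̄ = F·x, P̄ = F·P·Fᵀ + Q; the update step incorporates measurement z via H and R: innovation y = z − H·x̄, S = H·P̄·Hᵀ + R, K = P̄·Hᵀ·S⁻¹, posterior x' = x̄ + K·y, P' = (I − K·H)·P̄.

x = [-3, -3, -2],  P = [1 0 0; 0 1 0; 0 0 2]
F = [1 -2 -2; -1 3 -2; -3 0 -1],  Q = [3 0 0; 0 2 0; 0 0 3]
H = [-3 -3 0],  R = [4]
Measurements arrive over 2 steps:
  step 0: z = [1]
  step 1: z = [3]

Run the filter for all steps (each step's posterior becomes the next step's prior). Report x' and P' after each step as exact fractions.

step 0: x̄ = F·x = [7, -2, 11]
step 0: P̄ = F·P·Fᵀ + Q = [16 1 1; 1 20 7; 1 7 14]
step 0: y = z − H·x̄ = [16]
step 0: S = H·P̄·Hᵀ + R = [346]
step 0: K = P̄·Hᵀ·S⁻¹ = [-51/346; -63/346; -12/173]
step 0: x' = x̄ + K·y = [803/173, -850/173, 1711/173]
step 0: P' = (I − K·H)·P̄ = [2935/346 -2867/346 -439/173; -2867/346 2951/346 455/173; -439/173 455/173 2134/173]
step 1: x̄ = F·x = [-919/173, -6775/173, -4120/173]
step 1: P̄ = F·P·Fᵀ + Q = [55109/346 -9862/173 -20041/346; -9862/173 25014/173 17134/173; -20041/346 17134/173 26453/346]
step 1: y = z − H·x̄ = [-22563/173]
step 1: S = H·P̄·Hᵀ + R = [592585/346]
step 1: K = P̄·Hᵀ·S⁻¹ = [-3033/16931; -90912/592585; -42681/592585]
step 1: x' = x̄ + K·y = [305630/16931, -11349803/592585, -8545889/592585]
step 1: P' = (I − K·H)·P̄ = [1766134/16931 -1762090/16931 -1354814/16931; -1762090/16931 61794366/592585 47475398/592585; -1354814/16931 47475398/592585 40040414/592585]

step 0: x' = [803/173, -850/173, 1711/173], P' = [2935/346 -2867/346 -439/173; -2867/346 2951/346 455/173; -439/173 455/173 2134/173]
step 1: x' = [305630/16931, -11349803/592585, -8545889/592585], P' = [1766134/16931 -1762090/16931 -1354814/16931; -1762090/16931 61794366/592585 47475398/592585; -1354814/16931 47475398/592585 40040414/592585]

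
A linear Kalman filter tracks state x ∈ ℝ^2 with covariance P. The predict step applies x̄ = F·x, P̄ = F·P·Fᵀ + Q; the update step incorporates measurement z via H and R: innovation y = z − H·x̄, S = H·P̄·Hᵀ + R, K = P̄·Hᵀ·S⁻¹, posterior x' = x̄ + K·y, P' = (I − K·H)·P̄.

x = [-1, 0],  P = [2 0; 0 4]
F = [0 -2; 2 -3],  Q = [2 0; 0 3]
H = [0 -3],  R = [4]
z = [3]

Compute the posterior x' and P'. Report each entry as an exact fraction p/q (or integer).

x̄ = F·x = [0, -2]
P̄ = F·P·Fᵀ + Q = [18 24; 24 47]
y = z − H·x̄ = [-3]
S = H·P̄·Hᵀ + R = [427]
K = P̄·Hᵀ·S⁻¹ = [-72/427; -141/427]
x' = x̄ + K·y = [216/427, -431/427]
P' = (I − K·H)·P̄ = [2502/427 96/427; 96/427 188/427]

x' = [216/427, -431/427]
P' = [2502/427 96/427; 96/427 188/427]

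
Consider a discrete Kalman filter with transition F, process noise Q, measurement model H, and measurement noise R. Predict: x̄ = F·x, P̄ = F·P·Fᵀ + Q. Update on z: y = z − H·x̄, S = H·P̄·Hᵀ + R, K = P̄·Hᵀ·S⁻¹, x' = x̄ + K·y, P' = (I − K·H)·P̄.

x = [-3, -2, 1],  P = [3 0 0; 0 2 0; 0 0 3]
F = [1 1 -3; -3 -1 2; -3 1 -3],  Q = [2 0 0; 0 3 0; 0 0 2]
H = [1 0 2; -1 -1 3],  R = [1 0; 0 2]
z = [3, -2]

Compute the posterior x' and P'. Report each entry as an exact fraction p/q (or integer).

x' = [1864/10753, 50464/10753, 13054/10753]
P' = [64955/10753 -135296/10753 -27941/10753; -135296/10753 311870/10753 63736/10753; -27941/10753 63736/10753 14295/10753]

x̄ = F·x = [-8, 13, 4]
P̄ = F·P·Fᵀ + Q = [34 -29 20; -29 44 7; 20 7 58]
y = z − H·x̄ = [3, -9]
S = H·P̄·Hᵀ + R = [347 349; 349 382]
K = P̄·Hᵀ·S⁻¹ = [9073/10753 -6741/10753; -7824/10753 7317/10753; 649/10753 3545/10753]
x' = x̄ + K·y = [1864/10753, 50464/10753, 13054/10753]
P' = (I − K·H)·P̄ = [64955/10753 -135296/10753 -27941/10753; -135296/10753 311870/10753 63736/10753; -27941/10753 63736/10753 14295/10753]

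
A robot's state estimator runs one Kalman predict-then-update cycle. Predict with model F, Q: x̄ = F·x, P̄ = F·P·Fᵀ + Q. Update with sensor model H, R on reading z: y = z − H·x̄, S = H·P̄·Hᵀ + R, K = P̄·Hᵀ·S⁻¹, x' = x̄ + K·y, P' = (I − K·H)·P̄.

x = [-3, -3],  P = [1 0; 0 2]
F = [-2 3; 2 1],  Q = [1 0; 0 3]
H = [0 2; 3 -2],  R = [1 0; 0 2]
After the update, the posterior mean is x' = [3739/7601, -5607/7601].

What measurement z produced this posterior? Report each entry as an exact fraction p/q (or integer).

x̄ = F·x = [-3, -9]
P̄ = F·P·Fᵀ + Q = [23 2; 2 9]
S = H·P̄·Hᵀ + R = [37 -24; -24 221]
K = P̄·Hᵀ·S⁻¹ = [2444/7601 2501/7601; 3690/7601 -12/7601]
x' − x̄ = [26542/7601, 62802/7601] = K·y
y = (KᵀK)⁻¹·Kᵀ·(x' − x̄) = [17, -6]
z = y + H·x̄ = [17, -6] + [-18, 9] = [-1, 3]

z = [-1, 3]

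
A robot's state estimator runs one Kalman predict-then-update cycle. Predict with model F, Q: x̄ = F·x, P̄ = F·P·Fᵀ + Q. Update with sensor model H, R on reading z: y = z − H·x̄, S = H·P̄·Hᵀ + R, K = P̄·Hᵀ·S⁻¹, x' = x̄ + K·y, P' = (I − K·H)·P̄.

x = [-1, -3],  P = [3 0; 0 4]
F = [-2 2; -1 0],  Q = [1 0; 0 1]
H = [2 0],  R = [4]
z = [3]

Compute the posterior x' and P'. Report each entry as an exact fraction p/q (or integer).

x' = [79/60, 21/10]
P' = [29/30 1/5; 1/5 14/5]

x̄ = F·x = [-4, 1]
P̄ = F·P·Fᵀ + Q = [29 6; 6 4]
y = z − H·x̄ = [11]
S = H·P̄·Hᵀ + R = [120]
K = P̄·Hᵀ·S⁻¹ = [29/60; 1/10]
x' = x̄ + K·y = [79/60, 21/10]
P' = (I − K·H)·P̄ = [29/30 1/5; 1/5 14/5]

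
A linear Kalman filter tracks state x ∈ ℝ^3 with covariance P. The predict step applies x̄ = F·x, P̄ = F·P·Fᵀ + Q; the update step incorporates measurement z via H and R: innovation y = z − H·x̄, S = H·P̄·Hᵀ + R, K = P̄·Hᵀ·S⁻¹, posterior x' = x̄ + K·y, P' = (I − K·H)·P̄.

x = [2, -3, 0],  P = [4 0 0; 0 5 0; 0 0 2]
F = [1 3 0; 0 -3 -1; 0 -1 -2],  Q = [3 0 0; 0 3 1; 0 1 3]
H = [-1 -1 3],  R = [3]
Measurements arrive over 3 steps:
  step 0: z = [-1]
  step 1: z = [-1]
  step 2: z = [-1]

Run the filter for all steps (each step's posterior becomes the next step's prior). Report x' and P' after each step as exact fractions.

step 0: x' = [-487/129, 721/129, 1/3], P' = [4004/129 -2945/129 7/3; -2945/129 3425/129 5/3; 7/3 5/3 5/3]
step 1: x' = [20211/4483, -30161/4483, -20125/17932], P' = [128924/4483 -209174/4483 -59069/8966; -209174/4483 418181/4483 146147/8966; -59069/8966 146147/8966 129583/35864]
step 2: x' = [1827864/13530149, 20659919/13530149, 3252308/13530149], P' = [294357826/13530149 -396638131/13530149 -43691803/13530149; -396638131/13530149 710796487/13530149 116727145/13530149; -43691803/13530149 116727145/13530149 88938952/40590447]

step 0: x̄ = F·x = [-7, 9, 3]
step 0: P̄ = F·P·Fᵀ + Q = [52 -45 -15; -45 50 20; -15 20 16]
step 0: y = z − H·x̄ = [-8]
step 0: S = H·P̄·Hᵀ + R = [129]
step 0: K = P̄·Hᵀ·S⁻¹ = [-52/129; 55/129; 1/3]
step 0: x' = x̄ + K·y = [-487/129, 721/129, 1/3]
step 0: P' = (I − K·H)·P̄ = [4004/129 -2945/129 7/3; -2945/129 3425/129 5/3; 7/3 5/3 5/3]
step 1: x̄ = F·x = [1676/129, -2206/129, -269/43]
step 1: P̄ = F·P·Fᵀ + Q = [17546/129 -22936/129 -3074/43; -22936/129 32717/129 4113/43; -3074/43 4113/43 1844/43]
step 1: y = z − H·x̄ = [1762/129]
step 1: S = H·P̄·Hᵀ + R = [35864/129]
step 1: K = P̄·Hᵀ·S⁻¹ = [-5569/8966; 6809/8966; 13479/35864]
step 1: x' = x̄ + K·y = [20211/4483, -30161/4483, -20125/17932]
step 1: P' = (I − K·H)·P̄ = [128924/4483 -209174/4483 -59069/8966; -209174/4483 418181/4483 146147/8966; -59069/8966 146147/8966 129583/35864]
step 2: x̄ = F·x = [-70272/4483, 382057/17932, 80447/8966]
step 2: P̄ = F·P·Fᵀ + Q = [2650958/4483 -3325793/4483 -1424741/4483; -3325793/4483 33853735/35864 7211745/17932; -1424741/4483 7211745/17932 1577431/8966]
step 2: y = z − H·x̄ = [-399645/17932]
step 2: S = H·P̄·Hᵀ + R = [40590447/35864]
step 2: K = P̄·Hᵀ·S⁻¹ = [-9598368/13530149; 12007693/13530149; 15903610/40590447]
step 2: x' = x̄ + K·y = [1827864/13530149, 20659919/13530149, 3252308/13530149]
step 2: P' = (I − K·H)·P̄ = [294357826/13530149 -396638131/13530149 -43691803/13530149; -396638131/13530149 710796487/13530149 116727145/13530149; -43691803/13530149 116727145/13530149 88938952/40590447]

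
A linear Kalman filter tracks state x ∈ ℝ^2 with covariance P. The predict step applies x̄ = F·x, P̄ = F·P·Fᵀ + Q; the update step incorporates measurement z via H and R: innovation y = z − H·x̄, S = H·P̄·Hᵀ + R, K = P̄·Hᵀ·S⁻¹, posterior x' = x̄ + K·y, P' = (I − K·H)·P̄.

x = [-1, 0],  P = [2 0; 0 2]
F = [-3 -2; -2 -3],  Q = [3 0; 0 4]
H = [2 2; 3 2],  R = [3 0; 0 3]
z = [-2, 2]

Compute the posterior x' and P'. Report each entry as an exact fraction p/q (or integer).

x̄ = F·x = [3, 2]
P̄ = F·P·Fᵀ + Q = [29 24; 24 30]
y = z − H·x̄ = [-12, -11]
S = H·P̄·Hᵀ + R = [431 534; 534 672]
K = P̄·Hᵀ·S⁻¹ = [-143/746 527/1492; 174/373 -65/373]
x' = x̄ + K·y = [2111/1492, -627/373]
P' = (I − K·H)·P̄ = [2439/1492 -717/373; -717/373 978/373]

x' = [2111/1492, -627/373]
P' = [2439/1492 -717/373; -717/373 978/373]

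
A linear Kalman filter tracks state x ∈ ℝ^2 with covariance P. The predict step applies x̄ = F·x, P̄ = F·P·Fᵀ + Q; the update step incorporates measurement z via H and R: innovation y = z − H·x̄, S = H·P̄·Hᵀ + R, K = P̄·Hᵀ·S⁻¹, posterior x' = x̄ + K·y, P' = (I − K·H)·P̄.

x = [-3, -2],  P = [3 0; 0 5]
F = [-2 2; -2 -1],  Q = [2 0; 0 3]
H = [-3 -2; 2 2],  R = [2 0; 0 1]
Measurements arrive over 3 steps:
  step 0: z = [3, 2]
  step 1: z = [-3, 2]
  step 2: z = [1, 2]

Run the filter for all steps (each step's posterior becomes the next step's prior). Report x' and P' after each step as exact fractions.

step 0: x' = [-1701/358, 10249/1790], P' = [409/179 -473/179; -473/179 2883/895]
step 1: x' = [520985/371753, -320617/743506], P' = [430131/371753 -474668/371753; -474668/371753 582864/371753]
step 2: x' = [-57614723/161683390, 63742549/80841695], P' = [91438741/80841695 -100913981/80841695; -100913981/80841695 124211616/80841695]

step 0: x̄ = F·x = [2, 8]
step 0: P̄ = F·P·Fᵀ + Q = [34 2; 2 20]
step 0: y = z − H·x̄ = [25, -18]
step 0: S = H·P̄·Hᵀ + R = [412 -304; -304 233]
step 0: K = P̄·Hᵀ·S⁻¹ = [-281/358 -128/179; 1329/1790 1036/895]
step 0: x' = x̄ + K·y = [-1701/358, 10249/1790]
step 0: P' = (I − K·H)·P̄ = [409/179 -473/179; -473/179 2883/895]
step 1: x̄ = F·x = [18754/895, 6761/1790]
step 1: P̄ = F·P·Fᵀ + Q = [40422/895 7144/895; 7144/895 4288/895]
step 1: y = z − H·x̄ = [60338/895, -42479/895]
step 1: S = H·P̄·Hᵀ + R = [468468/895 -331124/895; -331124/895 236887/895]
step 1: K = P̄·Hᵀ·S⁻¹ = [-341057/743506 -89074/371753; 129138/371753 216392/371753]
step 1: x' = x̄ + K·y = [520985/371753, -320617/743506]
step 1: P' = (I − K·H)·P̄ = [430131/371753 -474668/371753; -474668/371753 582864/371753]
step 2: x̄ = F·x = [-1362587/371753, -1763323/743506]
step 2: P̄ = F·P·Fᵀ + Q = [8592830/371753 1504132/371753; 1504132/371753 1519975/371753]
step 2: y = z − H·x̄ = [-5479331/371753, 5232003/371753]
step 2: S = H·P̄·Hᵀ + R = [102208460/371753 -72678200/371753; -72678200/371753 52856029/371753]
step 2: K = P̄·Hᵀ·S⁻¹ = [-72488261/161683390 -3790096/16168339; 54318711/161683390 9319054/16168339]
step 2: x' = x̄ + K·y = [-57614723/161683390, 63742549/80841695]
step 2: P' = (I − K·H)·P̄ = [91438741/80841695 -100913981/80841695; -100913981/80841695 124211616/80841695]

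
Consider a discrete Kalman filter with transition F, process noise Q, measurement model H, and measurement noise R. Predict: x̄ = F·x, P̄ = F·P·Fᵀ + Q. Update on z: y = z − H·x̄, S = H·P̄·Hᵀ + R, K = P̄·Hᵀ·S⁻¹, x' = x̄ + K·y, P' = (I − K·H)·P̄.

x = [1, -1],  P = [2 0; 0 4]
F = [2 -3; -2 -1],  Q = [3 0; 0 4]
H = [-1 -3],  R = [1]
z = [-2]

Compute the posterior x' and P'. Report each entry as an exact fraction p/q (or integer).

x̄ = F·x = [5, -1]
P̄ = F·P·Fᵀ + Q = [47 4; 4 16]
y = z − H·x̄ = [0]
S = H·P̄·Hᵀ + R = [216]
K = P̄·Hᵀ·S⁻¹ = [-59/216; -13/54]
x' = x̄ + K·y = [5, -1]
P' = (I − K·H)·P̄ = [6671/216 -551/54; -551/54 94/27]

x' = [5, -1]
P' = [6671/216 -551/54; -551/54 94/27]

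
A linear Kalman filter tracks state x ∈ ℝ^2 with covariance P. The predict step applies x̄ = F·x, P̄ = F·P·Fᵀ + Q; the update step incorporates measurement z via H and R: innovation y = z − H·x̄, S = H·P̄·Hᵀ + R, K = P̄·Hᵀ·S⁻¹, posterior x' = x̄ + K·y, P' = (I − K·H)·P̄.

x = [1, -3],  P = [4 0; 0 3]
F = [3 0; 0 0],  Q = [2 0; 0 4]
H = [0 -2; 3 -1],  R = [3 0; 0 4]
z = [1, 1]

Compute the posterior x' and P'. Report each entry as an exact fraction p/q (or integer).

x' = [759/3293, -1336/3293]
P' = [1672/3293 684/3293; 684/3293 2076/3293]

x̄ = F·x = [3, 0]
P̄ = F·P·Fᵀ + Q = [38 0; 0 4]
y = z − H·x̄ = [1, -8]
S = H·P̄·Hᵀ + R = [19 8; 8 350]
K = P̄·Hᵀ·S⁻¹ = [-456/3293 1083/3293; -1384/3293 -6/3293]
x' = x̄ + K·y = [759/3293, -1336/3293]
P' = (I − K·H)·P̄ = [1672/3293 684/3293; 684/3293 2076/3293]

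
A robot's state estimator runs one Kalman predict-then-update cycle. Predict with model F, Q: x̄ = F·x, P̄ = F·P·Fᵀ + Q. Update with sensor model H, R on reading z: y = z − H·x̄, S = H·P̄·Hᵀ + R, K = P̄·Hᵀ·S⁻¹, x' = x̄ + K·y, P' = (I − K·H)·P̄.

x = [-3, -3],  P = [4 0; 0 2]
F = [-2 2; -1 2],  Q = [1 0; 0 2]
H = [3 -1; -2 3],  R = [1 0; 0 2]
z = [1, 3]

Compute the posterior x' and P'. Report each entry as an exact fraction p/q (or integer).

x̄ = F·x = [0, -3]
P̄ = F·P·Fᵀ + Q = [25 16; 16 14]
y = z − H·x̄ = [-2, 12]
S = H·P̄·Hᵀ + R = [144 -16; -16 36]
K = P̄·Hᵀ·S⁻¹ = [523/1232 41/308; 173/616 31/77]
x' = x̄ + K·y = [461/616, 391/308]
P' = (I − K·H)·P̄ = [271/1232 145/616; 145/616 131/308]

x' = [461/616, 391/308]
P' = [271/1232 145/616; 145/616 131/308]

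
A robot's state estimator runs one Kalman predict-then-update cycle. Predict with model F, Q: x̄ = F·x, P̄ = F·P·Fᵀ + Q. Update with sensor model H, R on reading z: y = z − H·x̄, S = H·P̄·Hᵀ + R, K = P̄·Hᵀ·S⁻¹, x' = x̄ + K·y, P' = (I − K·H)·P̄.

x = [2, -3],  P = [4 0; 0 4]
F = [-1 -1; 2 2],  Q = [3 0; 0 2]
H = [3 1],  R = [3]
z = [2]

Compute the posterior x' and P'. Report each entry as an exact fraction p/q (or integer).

x̄ = F·x = [1, -2]
P̄ = F·P·Fᵀ + Q = [11 -16; -16 34]
y = z − H·x̄ = [1]
S = H·P̄·Hᵀ + R = [40]
K = P̄·Hᵀ·S⁻¹ = [17/40; -7/20]
x' = x̄ + K·y = [57/40, -47/20]
P' = (I − K·H)·P̄ = [151/40 -201/20; -201/20 291/10]

x' = [57/40, -47/20]
P' = [151/40 -201/20; -201/20 291/10]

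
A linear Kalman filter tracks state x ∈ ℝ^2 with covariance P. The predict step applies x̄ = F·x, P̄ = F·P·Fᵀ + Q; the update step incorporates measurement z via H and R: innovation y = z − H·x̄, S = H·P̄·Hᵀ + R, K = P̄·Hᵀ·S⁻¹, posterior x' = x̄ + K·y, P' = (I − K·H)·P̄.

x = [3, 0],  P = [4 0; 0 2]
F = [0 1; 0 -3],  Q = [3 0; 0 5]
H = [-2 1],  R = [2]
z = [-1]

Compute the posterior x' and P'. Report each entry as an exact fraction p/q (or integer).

x' = [16/69, -35/69]
P' = [89/69 146/69; 146/69 362/69]

x̄ = F·x = [0, 0]
P̄ = F·P·Fᵀ + Q = [5 -6; -6 23]
y = z − H·x̄ = [-1]
S = H·P̄·Hᵀ + R = [69]
K = P̄·Hᵀ·S⁻¹ = [-16/69; 35/69]
x' = x̄ + K·y = [16/69, -35/69]
P' = (I − K·H)·P̄ = [89/69 146/69; 146/69 362/69]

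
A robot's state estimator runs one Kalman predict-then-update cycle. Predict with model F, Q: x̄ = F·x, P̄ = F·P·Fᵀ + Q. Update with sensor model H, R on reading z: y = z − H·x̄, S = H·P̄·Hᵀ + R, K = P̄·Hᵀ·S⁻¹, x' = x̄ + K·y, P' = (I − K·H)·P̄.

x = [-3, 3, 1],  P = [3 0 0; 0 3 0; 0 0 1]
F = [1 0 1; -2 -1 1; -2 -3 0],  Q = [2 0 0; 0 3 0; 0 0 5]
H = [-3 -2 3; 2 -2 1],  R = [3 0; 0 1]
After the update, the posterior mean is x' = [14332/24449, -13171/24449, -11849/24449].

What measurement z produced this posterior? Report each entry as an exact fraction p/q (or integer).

x̄ = F·x = [-2, 4, -3]
P̄ = F·P·Fᵀ + Q = [6 -5 -6; -5 19 21; -6 21 44]
S = H·P̄·Hᵀ + R = [325 -24; -24 77]
K = P̄·Hᵀ·S⁻¹ = [-1618/24449 4576/24449; 2432/24449 -7815/24449; 8076/24449 -658/24449]
x' − x̄ = [63230/24449, -110967/24449, 61498/24449] = K·y
y = (KᵀK)⁻¹·Kᵀ·(x' − x̄) = [9, 17]
z = y + H·x̄ = [9, 17] + [-11, -15] = [-2, 2]

z = [-2, 2]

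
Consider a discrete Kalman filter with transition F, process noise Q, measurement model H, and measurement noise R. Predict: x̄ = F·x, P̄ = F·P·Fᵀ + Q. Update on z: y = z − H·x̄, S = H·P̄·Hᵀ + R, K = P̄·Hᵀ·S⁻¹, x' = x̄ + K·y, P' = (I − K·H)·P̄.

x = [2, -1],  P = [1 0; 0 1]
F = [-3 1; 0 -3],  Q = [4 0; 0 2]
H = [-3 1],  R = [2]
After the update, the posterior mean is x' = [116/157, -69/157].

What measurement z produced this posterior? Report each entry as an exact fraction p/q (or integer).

z = [-3]

x̄ = F·x = [-7, 3]
P̄ = F·P·Fᵀ + Q = [14 -3; -3 11]
S = H·P̄·Hᵀ + R = [157]
K = P̄·Hᵀ·S⁻¹ = [-45/157; 20/157]
x' − x̄ = [1215/157, -540/157] = K·y
y = (KᵀK)⁻¹·Kᵀ·(x' − x̄) = [-27]
z = y + H·x̄ = [-27] + [24] = [-3]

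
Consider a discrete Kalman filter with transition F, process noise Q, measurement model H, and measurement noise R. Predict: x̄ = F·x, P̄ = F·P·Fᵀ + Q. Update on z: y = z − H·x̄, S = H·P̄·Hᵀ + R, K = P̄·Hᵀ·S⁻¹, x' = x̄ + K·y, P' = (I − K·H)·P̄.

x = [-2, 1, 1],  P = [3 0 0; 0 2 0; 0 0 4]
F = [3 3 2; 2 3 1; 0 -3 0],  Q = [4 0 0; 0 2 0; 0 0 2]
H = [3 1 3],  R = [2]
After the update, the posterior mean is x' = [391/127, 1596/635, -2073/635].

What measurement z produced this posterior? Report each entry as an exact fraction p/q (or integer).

x̄ = F·x = [-1, 0, -3]
P̄ = F·P·Fᵀ + Q = [65 44 -18; 44 36 -18; -18 -18 20]
S = H·P̄·Hᵀ + R = [635]
K = P̄·Hᵀ·S⁻¹ = [37/127; 114/635; -12/635]
x' − x̄ = [518/127, 1596/635, -168/635] = K·y
y = (KᵀK)⁻¹·Kᵀ·(x' − x̄) = [14]
z = y + H·x̄ = [14] + [-12] = [2]

z = [2]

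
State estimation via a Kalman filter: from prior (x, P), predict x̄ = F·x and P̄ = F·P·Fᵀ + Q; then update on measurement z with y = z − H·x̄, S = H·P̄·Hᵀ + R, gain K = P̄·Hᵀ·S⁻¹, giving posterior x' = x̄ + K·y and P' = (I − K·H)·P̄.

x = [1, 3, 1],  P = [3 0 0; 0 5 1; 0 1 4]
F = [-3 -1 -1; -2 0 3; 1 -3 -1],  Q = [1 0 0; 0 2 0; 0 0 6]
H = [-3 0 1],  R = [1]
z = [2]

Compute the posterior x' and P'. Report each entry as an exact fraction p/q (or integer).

x' = [-647/166, 173/83, -802/83]
P' = [2339/332 -678/83 3457/166; -678/83 3826/83 -2043/83; 3457/166 -2043/83 5191/83]

x̄ = F·x = [-7, 1, -9]
P̄ = F·P·Fᵀ + Q = [39 3 14; 3 50 -27; 14 -27 64]
y = z − H·x̄ = [-10]
S = H·P̄·Hᵀ + R = [332]
K = P̄·Hᵀ·S⁻¹ = [-103/332; -9/83; 11/166]
x' = x̄ + K·y = [-647/166, 173/83, -802/83]
P' = (I − K·H)·P̄ = [2339/332 -678/83 3457/166; -678/83 3826/83 -2043/83; 3457/166 -2043/83 5191/83]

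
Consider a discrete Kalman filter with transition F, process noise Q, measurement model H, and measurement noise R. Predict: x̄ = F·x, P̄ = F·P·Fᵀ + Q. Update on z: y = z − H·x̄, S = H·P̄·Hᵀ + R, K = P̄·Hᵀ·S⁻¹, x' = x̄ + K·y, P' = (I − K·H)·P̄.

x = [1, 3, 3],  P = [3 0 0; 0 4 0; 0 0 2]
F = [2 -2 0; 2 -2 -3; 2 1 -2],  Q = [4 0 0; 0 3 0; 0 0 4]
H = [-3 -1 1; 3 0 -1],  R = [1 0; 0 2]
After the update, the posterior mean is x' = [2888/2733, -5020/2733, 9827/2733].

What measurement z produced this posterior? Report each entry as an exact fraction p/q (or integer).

x̄ = F·x = [-4, -13, -1]
P̄ = F·P·Fᵀ + Q = [32 28 4; 28 49 16; 4 16 28]
S = H·P̄·Hᵀ + R = [478 -360; -360 294]
K = P̄·Hᵀ·S⁻¹ = [-180/911 194/2733; -1653/1822 -2404/2733; -480/911 -1912/2733]
x' − x̄ = [13820/2733, 30509/2733, 12560/2733] = K·y
y = (KᵀK)⁻¹·Kᵀ·(x' − x̄) = [-22, 10]
z = y + H·x̄ = [-22, 10] + [24, -11] = [2, -1]

z = [2, -1]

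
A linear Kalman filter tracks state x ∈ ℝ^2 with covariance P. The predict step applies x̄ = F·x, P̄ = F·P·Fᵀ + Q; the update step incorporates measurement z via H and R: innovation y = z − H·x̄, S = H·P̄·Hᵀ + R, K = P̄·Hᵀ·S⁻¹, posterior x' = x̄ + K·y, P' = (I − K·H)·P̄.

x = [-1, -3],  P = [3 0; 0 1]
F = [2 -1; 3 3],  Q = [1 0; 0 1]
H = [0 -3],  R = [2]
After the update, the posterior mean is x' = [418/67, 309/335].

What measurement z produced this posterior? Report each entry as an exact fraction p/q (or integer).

x̄ = F·x = [1, -12]
P̄ = F·P·Fᵀ + Q = [14 15; 15 37]
S = H·P̄·Hᵀ + R = [335]
K = P̄·Hᵀ·S⁻¹ = [-9/67; -111/335]
x' − x̄ = [351/67, 4329/335] = K·y
y = (KᵀK)⁻¹·Kᵀ·(x' − x̄) = [-39]
z = y + H·x̄ = [-39] + [36] = [-3]

z = [-3]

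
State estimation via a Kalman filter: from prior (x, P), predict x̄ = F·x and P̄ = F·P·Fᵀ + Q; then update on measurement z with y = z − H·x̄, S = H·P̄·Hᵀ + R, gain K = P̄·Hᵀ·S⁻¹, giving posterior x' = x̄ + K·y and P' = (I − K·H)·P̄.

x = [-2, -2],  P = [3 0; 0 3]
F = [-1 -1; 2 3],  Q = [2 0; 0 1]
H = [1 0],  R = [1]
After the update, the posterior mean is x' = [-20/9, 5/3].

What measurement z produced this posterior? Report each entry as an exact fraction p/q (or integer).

z = [-3]

x̄ = F·x = [4, -10]
P̄ = F·P·Fᵀ + Q = [8 -15; -15 40]
S = H·P̄·Hᵀ + R = [9]
K = P̄·Hᵀ·S⁻¹ = [8/9; -5/3]
x' − x̄ = [-56/9, 35/3] = K·y
y = (KᵀK)⁻¹·Kᵀ·(x' − x̄) = [-7]
z = y + H·x̄ = [-7] + [4] = [-3]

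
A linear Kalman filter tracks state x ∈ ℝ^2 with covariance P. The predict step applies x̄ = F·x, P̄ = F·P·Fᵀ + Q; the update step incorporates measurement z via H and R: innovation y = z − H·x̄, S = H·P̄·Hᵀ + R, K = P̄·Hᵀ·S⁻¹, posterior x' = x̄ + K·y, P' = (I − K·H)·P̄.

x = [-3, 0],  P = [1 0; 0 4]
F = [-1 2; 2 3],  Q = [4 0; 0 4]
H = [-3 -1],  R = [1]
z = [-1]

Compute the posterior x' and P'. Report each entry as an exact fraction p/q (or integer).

x̄ = F·x = [3, -6]
P̄ = F·P·Fᵀ + Q = [21 22; 22 44]
y = z − H·x̄ = [2]
S = H·P̄·Hᵀ + R = [366]
K = P̄·Hᵀ·S⁻¹ = [-85/366; -55/183]
x' = x̄ + K·y = [464/183, -1208/183]
P' = (I − K·H)·P̄ = [461/366 -649/183; -649/183 2002/183]

x' = [464/183, -1208/183]
P' = [461/366 -649/183; -649/183 2002/183]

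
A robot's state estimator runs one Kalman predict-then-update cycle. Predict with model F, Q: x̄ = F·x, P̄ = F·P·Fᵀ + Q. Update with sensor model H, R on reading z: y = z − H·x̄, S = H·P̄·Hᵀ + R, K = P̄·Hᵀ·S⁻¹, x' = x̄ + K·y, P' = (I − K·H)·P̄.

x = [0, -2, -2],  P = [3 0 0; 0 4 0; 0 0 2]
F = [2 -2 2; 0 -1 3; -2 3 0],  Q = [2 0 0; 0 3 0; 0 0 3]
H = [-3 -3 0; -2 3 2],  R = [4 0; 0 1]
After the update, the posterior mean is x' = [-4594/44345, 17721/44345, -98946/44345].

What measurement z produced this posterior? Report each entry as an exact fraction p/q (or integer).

z = [-1, -3]

x̄ = F·x = [0, -4, -6]
P̄ = F·P·Fᵀ + Q = [38 20 -36; 20 25 -12; -36 -12 51]
S = H·P̄·Hᵀ + R = [931 231; 231 486]
K = P̄·Hᵀ·S⁻¹ = [-21412/133035 -5962/57015; -22717/133035 5918/57015; 4234/44345 4534/19005]
x' − x̄ = [-4594/44345, 195101/44345, 167124/44345] = K·y
y = (KᵀK)⁻¹·Kᵀ·(x' − x̄) = [-13, 21]
z = y + H·x̄ = [-13, 21] + [12, -24] = [-1, -3]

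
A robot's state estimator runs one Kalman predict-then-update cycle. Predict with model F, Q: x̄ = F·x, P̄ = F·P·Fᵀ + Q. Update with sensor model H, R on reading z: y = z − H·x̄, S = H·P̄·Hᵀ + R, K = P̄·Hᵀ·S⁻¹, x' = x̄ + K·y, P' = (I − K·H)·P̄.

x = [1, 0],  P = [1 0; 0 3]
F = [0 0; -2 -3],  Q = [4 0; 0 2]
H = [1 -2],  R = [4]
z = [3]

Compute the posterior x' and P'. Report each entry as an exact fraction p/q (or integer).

x' = [-1/35, -107/70]
P' = [136/35 66/35; 66/35 66/35]

x̄ = F·x = [0, -2]
P̄ = F·P·Fᵀ + Q = [4 0; 0 33]
y = z − H·x̄ = [-1]
S = H·P̄·Hᵀ + R = [140]
K = P̄·Hᵀ·S⁻¹ = [1/35; -33/70]
x' = x̄ + K·y = [-1/35, -107/70]
P' = (I − K·H)·P̄ = [136/35 66/35; 66/35 66/35]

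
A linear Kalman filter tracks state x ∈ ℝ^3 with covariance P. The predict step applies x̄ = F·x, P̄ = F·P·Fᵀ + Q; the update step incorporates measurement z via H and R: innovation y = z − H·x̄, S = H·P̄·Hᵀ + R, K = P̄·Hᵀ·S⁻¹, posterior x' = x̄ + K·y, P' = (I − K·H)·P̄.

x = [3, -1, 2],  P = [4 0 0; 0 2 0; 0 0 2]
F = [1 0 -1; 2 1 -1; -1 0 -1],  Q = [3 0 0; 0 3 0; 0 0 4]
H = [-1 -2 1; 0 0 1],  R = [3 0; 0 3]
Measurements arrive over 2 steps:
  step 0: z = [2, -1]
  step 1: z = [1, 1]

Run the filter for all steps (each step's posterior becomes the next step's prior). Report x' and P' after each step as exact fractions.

step 0: x' = [-166/179, -1157/895, -1483/895], P' = [1173/358 -183/179 114/179; -183/179 1251/895 594/895; 114/179 594/895 1866/895]
step 1: x' = [714997/613598, -146526/306799, 387824/306799], P' = [2070483/613598 -299760/306799 234378/306799; -299760/306799 390372/306799 168384/306799; 234378/306799 168384/306799 628389/306799]

step 0: x̄ = F·x = [1, 3, -5]
step 0: P̄ = F·P·Fᵀ + Q = [9 10 -2; 10 23 -6; -2 -6 10]
step 0: y = z − H·x̄ = [14, 4]
step 0: S = H·P̄·Hᵀ + R = [182 24; 24 13]
step 0: K = P̄·Hᵀ·S⁻¹ = [-71/358 38/179; -331/895 198/895; 36/895 622/895]
step 0: x' = x̄ + K·y = [-166/179, -1157/895, -1483/895]
step 0: P' = (I − K·H)·P̄ = [1173/358 -183/179 114/179; -183/179 1251/895 594/895; 114/179 594/895 1866/895]
step 1: x̄ = F·x = [653/895, -1334/895, 2313/895]
step 1: P̄ = F·P·Fᵀ + Q = [12687/1790 4512/895 -2133/1790; 4512/895 10404/895 -4248/895; -2133/1790 -4248/895 19037/1790]
step 1: y = z − H·x̄ = [-3433/895, -1418/895]
step 1: S = H·P̄·Hᵀ + R = [97336/895 19081/895; 19081/895 24407/1790]
step 1: K = P̄·Hᵀ·S⁻¹ = [-134229/613598 78126/306799; -104200/306799 56128/306799; 19081/306799 209463/306799]
step 1: x' = x̄ + K·y = [714997/613598, -146526/306799, 387824/306799]
step 1: P' = (I − K·H)·P̄ = [2070483/613598 -299760/306799 234378/306799; -299760/306799 390372/306799 168384/306799; 234378/306799 168384/306799 628389/306799]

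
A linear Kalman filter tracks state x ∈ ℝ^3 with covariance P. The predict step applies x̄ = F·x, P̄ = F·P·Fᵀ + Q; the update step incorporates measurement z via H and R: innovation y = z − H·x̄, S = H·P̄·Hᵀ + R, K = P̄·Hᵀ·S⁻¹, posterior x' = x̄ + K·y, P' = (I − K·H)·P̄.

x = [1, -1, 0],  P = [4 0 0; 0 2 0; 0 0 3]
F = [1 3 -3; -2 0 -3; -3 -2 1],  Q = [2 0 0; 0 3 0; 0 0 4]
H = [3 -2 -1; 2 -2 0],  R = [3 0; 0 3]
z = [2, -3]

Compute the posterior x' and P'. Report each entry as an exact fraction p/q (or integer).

x̄ = F·x = [-2, -2, -1]
P̄ = F·P·Fᵀ + Q = [51 19 -33; 19 46 15; -33 15 51]
y = z − H·x̄ = [3, -3]
S = H·P̄·Hᵀ + R = [727 396; 396 239]
K = P̄·Hᵀ·S⁻¹ = [10028/16937 -12080/16937; 9434/16937 -19458/16937; -5004/16937 1488/16937]
x' = x̄ + K·y = [32450/16937, 52802/16937, -36413/16937]
P' = (I − K·H)·P̄ = [152763/16937 170883/16937 86439/16937; 170883/16937 200070/16937 84207/16937; 86439/16937 84207/16937 105915/16937]

x' = [32450/16937, 52802/16937, -36413/16937]
P' = [152763/16937 170883/16937 86439/16937; 170883/16937 200070/16937 84207/16937; 86439/16937 84207/16937 105915/16937]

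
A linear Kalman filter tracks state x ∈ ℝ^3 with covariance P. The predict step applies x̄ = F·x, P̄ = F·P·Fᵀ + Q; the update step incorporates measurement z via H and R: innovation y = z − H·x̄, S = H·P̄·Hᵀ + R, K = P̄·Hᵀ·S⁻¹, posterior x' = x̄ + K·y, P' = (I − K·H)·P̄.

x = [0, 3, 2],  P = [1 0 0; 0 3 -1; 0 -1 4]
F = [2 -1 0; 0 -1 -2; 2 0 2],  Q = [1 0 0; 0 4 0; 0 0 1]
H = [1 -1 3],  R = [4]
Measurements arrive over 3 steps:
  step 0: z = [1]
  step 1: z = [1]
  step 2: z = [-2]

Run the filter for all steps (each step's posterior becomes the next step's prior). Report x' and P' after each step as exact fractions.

step 0: x' = [-1389/338, -733/169, 107/338], P' = [2079/338 919/169 -47/338; 919/169 1411/169 124/169; -47/338 124/169 209/338]
step 1: x' = [-31047/73250, -26004/36625, 10367/73250], P' = [507331/73250 228217/36625 -6191/73250; 228217/36625 335513/36625 28888/36625; -6191/73250 28888/36625 45401/73250]
step 2: x' = [-978692/8975225, 3506553/8975225, -898943/1795045], P' = [124274391/17950450 55903003/8975225 -300851/3590090; 55903003/8975225 82199423/8975225 1417492/1795045; -300851/3590090 1417492/1795045 445465/718018]

step 0: x̄ = F·x = [-3, -7, 4]
step 0: P̄ = F·P·Fᵀ + Q = [8 1 6; 1 19 -14; 6 -14 21]
step 0: y = z − H·x̄ = [-15]
step 0: S = H·P̄·Hᵀ + R = [338]
step 0: K = P̄·Hᵀ·S⁻¹ = [25/338; -30/169; 83/338]
step 0: x' = x̄ + K·y = [-1389/338, -733/169, 107/338]
step 0: P' = (I − K·H)·P̄ = [2079/338 919/169 -47/338; 919/169 1411/169 124/169; -47/338 124/169 209/338]
step 1: x̄ = F·x = [-656/169, 626/169, -1282/169]
step 1: P̄ = F·P·Fᵀ + Q = [2062/169 -85/169 1978/169; -85/169 3001/169 -2410/169; 1978/169 -2410/169 4557/169]
step 1: y = z − H·x̄ = [5297/169]
step 1: S = H·P̄·Hᵀ + R = [73250/169]
step 1: K = P̄·Hᵀ·S⁻¹ = [8081/73250; -5158/36625; 18059/73250]
step 1: x' = x̄ + K·y = [-31047/73250, -26004/36625, 10367/73250]
step 1: P' = (I − K·H)·P̄ = [507331/73250 228217/36625 -6191/73250; 228217/36625 335513/36625 28888/36625; -6191/73250 28888/36625 45401/73250]
step 2: x̄ = F·x = [-5043/36625, 15637/36625, -4136/7325]
step 2: P̄ = F·P·Fᵀ + Q = [473932/36625 -50763/36625 97614/7325; -50763/36625 688367/36625 -118526/7325; 97614/7325 -118526/7325 44693/1465]
step 2: y = z − H·x̄ = [1894/7325]
step 2: S = H·P̄·Hᵀ + R = [718018/1465]
step 2: K = P̄·Hᵀ·S⁻¹ = [397781/3590090; -251702/1795045; 177307/718018]
step 2: x' = x̄ + K·y = [-978692/8975225, 3506553/8975225, -898943/1795045]
step 2: P' = (I − K·H)·P̄ = [124274391/17950450 55903003/8975225 -300851/3590090; 55903003/8975225 82199423/8975225 1417492/1795045; -300851/3590090 1417492/1795045 445465/718018]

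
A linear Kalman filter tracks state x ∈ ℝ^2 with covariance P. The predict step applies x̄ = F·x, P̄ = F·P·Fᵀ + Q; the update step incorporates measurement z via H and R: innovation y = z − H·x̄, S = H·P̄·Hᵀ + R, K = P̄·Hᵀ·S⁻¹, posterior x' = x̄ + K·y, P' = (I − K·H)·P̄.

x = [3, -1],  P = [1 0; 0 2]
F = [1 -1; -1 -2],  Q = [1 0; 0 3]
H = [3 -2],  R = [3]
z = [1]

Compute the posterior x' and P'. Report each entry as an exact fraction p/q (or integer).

x' = [42/17, 48/17]
P' = [56/17 81/17; 81/17 129/17]

x̄ = F·x = [4, -1]
P̄ = F·P·Fᵀ + Q = [4 3; 3 12]
y = z − H·x̄ = [-13]
S = H·P̄·Hᵀ + R = [51]
K = P̄·Hᵀ·S⁻¹ = [2/17; -5/17]
x' = x̄ + K·y = [42/17, 48/17]
P' = (I − K·H)·P̄ = [56/17 81/17; 81/17 129/17]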